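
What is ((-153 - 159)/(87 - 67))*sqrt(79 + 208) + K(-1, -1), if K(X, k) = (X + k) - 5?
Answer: -7 - 78*sqrt(287)/5 ≈ -271.28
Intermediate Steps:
K(X, k) = -5 + X + k
((-153 - 159)/(87 - 67))*sqrt(79 + 208) + K(-1, -1) = ((-153 - 159)/(87 - 67))*sqrt(79 + 208) + (-5 - 1 - 1) = (-312/20)*sqrt(287) - 7 = (-312*1/20)*sqrt(287) - 7 = -78*sqrt(287)/5 - 7 = -7 - 78*sqrt(287)/5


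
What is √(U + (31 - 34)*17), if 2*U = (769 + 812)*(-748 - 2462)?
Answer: 2*I*√634389 ≈ 1593.0*I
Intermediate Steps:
U = -2537505 (U = ((769 + 812)*(-748 - 2462))/2 = (1581*(-3210))/2 = (½)*(-5075010) = -2537505)
√(U + (31 - 34)*17) = √(-2537505 + (31 - 34)*17) = √(-2537505 - 3*17) = √(-2537505 - 51) = √(-2537556) = 2*I*√634389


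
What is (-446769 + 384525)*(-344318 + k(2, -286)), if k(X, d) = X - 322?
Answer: 21451647672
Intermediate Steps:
k(X, d) = -322 + X
(-446769 + 384525)*(-344318 + k(2, -286)) = (-446769 + 384525)*(-344318 + (-322 + 2)) = -62244*(-344318 - 320) = -62244*(-344638) = 21451647672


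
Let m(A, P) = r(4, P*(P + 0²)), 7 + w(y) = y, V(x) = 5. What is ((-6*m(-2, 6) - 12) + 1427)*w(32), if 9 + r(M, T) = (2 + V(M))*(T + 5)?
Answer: -6325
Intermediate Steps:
r(M, T) = 26 + 7*T (r(M, T) = -9 + (2 + 5)*(T + 5) = -9 + 7*(5 + T) = -9 + (35 + 7*T) = 26 + 7*T)
w(y) = -7 + y
m(A, P) = 26 + 7*P² (m(A, P) = 26 + 7*(P*(P + 0²)) = 26 + 7*(P*(P + 0)) = 26 + 7*(P*P) = 26 + 7*P²)
((-6*m(-2, 6) - 12) + 1427)*w(32) = ((-6*(26 + 7*6²) - 12) + 1427)*(-7 + 32) = ((-6*(26 + 7*36) - 12) + 1427)*25 = ((-6*(26 + 252) - 12) + 1427)*25 = ((-6*278 - 12) + 1427)*25 = ((-1668 - 12) + 1427)*25 = (-1680 + 1427)*25 = -253*25 = -6325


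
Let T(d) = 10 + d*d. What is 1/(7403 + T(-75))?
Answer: 1/13038 ≈ 7.6699e-5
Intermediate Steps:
T(d) = 10 + d²
1/(7403 + T(-75)) = 1/(7403 + (10 + (-75)²)) = 1/(7403 + (10 + 5625)) = 1/(7403 + 5635) = 1/13038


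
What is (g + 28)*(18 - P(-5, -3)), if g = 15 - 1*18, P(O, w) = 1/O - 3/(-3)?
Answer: 430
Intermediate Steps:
P(O, w) = 1 + 1/O (P(O, w) = 1/O - 3*(-1/3) = 1/O + 1 = 1 + 1/O)
g = -3 (g = 15 - 18 = -3)
(g + 28)*(18 - P(-5, -3)) = (-3 + 28)*(18 - (1 - 5)/(-5)) = 25*(18 - (-1)*(-4)/5) = 25*(18 - 1*4/5) = 25*(18 - 4/5) = 25*(86/5) = 430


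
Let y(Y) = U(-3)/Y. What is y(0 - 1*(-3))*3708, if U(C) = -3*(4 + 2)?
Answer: -22248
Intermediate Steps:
U(C) = -18 (U(C) = -3*6 = -18)
y(Y) = -18/Y
y(0 - 1*(-3))*3708 = -18/(0 - 1*(-3))*3708 = -18/(0 + 3)*3708 = -18/3*3708 = -18*1/3*3708 = -6*3708 = -22248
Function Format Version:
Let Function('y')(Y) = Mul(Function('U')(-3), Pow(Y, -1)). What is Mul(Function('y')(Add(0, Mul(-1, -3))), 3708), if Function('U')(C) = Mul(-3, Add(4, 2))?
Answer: -22248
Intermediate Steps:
Function('U')(C) = -18 (Function('U')(C) = Mul(-3, 6) = -18)
Function('y')(Y) = Mul(-18, Pow(Y, -1))
Mul(Function('y')(Add(0, Mul(-1, -3))), 3708) = Mul(Mul(-18, Pow(Add(0, Mul(-1, -3)), -1)), 3708) = Mul(Mul(-18, Pow(Add(0, 3), -1)), 3708) = Mul(Mul(-18, Pow(3, -1)), 3708) = Mul(Mul(-18, Rational(1, 3)), 3708) = Mul(-6, 3708) = -22248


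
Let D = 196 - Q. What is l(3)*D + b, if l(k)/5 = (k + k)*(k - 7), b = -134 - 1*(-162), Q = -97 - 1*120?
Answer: -49532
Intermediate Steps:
Q = -217 (Q = -97 - 120 = -217)
b = 28 (b = -134 + 162 = 28)
D = 413 (D = 196 - 1*(-217) = 196 + 217 = 413)
l(k) = 10*k*(-7 + k) (l(k) = 5*((k + k)*(k - 7)) = 5*((2*k)*(-7 + k)) = 5*(2*k*(-7 + k)) = 10*k*(-7 + k))
l(3)*D + b = (10*3*(-7 + 3))*413 + 28 = (10*3*(-4))*413 + 28 = -120*413 + 28 = -49560 + 28 = -49532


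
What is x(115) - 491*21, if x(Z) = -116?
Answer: -10427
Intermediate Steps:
x(115) - 491*21 = -116 - 491*21 = -116 - 10311 = -10427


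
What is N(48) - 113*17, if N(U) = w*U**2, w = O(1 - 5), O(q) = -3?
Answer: -8833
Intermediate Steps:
w = -3
N(U) = -3*U**2
N(48) - 113*17 = -3*48**2 - 113*17 = -3*2304 - 1921 = -6912 - 1921 = -8833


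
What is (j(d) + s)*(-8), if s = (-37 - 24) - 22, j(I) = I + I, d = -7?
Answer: 776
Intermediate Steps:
j(I) = 2*I
s = -83 (s = -61 - 22 = -83)
(j(d) + s)*(-8) = (2*(-7) - 83)*(-8) = (-14 - 83)*(-8) = -97*(-8) = 776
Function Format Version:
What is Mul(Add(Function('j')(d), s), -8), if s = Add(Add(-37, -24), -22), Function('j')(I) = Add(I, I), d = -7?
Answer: 776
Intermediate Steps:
Function('j')(I) = Mul(2, I)
s = -83 (s = Add(-61, -22) = -83)
Mul(Add(Function('j')(d), s), -8) = Mul(Add(Mul(2, -7), -83), -8) = Mul(Add(-14, -83), -8) = Mul(-97, -8) = 776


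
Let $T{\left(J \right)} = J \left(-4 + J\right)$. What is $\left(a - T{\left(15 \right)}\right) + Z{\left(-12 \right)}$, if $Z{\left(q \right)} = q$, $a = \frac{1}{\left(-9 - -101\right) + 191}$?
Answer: $- \frac{50090}{283} \approx -177.0$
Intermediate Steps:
$a = \frac{1}{283}$ ($a = \frac{1}{\left(-9 + 101\right) + 191} = \frac{1}{92 + 191} = \frac{1}{283} \approx 0.0035336$)
$\left(a - T{\left(15 \right)}\right) + Z{\left(-12 \right)} = \left(\frac{1}{283} - 15 \left(-4 + 15\right)\right) - 12 = \left(\frac{1}{283} - 15 \cdot 11\right) - 12 = \left(\frac{1}{283} - 165\right) - 12 = - \frac{46694}{283} - 12 = - \frac{50090}{283}$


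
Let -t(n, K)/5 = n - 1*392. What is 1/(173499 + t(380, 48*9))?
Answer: 1/173559 ≈ 5.7617e-6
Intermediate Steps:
t(n, K) = 1960 - 5*n (t(n, K) = -5*(n - 1*392) = -5*(n - 392) = -5*(-392 + n) = 1960 - 5*n)
1/(173499 + t(380, 48*9)) = 1/(173499 + (1960 - 5*380)) = 1/(173499 + (1960 - 1900)) = 1/(173499 + 60) = 1/173559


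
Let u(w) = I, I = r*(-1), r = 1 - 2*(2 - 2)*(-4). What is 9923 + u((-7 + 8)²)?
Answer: 9922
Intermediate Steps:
r = 1 (r = 1 - 0*(-4) = 1 - 2*0 = 1 + 0 = 1)
I = -1 (I = 1*(-1) = -1)
u(w) = -1
9923 + u((-7 + 8)²) = 9923 - 1 = 9922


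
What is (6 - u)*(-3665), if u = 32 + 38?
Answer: 234560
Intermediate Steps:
u = 70
(6 - u)*(-3665) = (6 - 1*70)*(-3665) = (6 - 70)*(-3665) = -64*(-3665) = 234560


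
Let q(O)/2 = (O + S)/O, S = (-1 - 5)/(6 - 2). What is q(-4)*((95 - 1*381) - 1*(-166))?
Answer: -330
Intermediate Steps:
S = -3/2 (S = -6/4 = -6*¼ = -3/2 ≈ -1.5000)
q(O) = 2*(-3/2 + O)/O (q(O) = 2*((O - 3/2)/O) = 2*((-3/2 + O)/O) = 2*(-3/2 + O)/O)
q(-4)*((95 - 1*381) - 1*(-166)) = (2 - 3/(-4))*((95 - 1*381) - 1*(-166)) = (2 - 3*(-¼))*((95 - 381) + 166) = (2 + ¾)*(-286 + 166) = (11/4)*(-120) = -330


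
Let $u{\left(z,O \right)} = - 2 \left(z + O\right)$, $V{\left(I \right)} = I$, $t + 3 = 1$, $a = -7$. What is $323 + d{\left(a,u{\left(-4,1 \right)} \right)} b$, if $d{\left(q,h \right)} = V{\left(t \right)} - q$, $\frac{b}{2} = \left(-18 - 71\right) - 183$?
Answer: $-2397$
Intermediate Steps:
$t = -2$ ($t = -3 + 1 = -2$)
$b = -544$ ($b = 2 \left(\left(-18 - 71\right) - 183\right) = 2 \left(-89 - 183\right) = 2 \left(-272\right) = -544$)
$u{\left(z,O \right)} = - 2 O - 2 z$ ($u{\left(z,O \right)} = - 2 \left(O + z\right) = - 2 O - 2 z$)
$d{\left(q,h \right)} = -2 - q$
$323 + d{\left(a,u{\left(-4,1 \right)} \right)} b = 323 + \left(-2 - -7\right) \left(-544\right) = 323 + \left(-2 + 7\right) \left(-544\right) = 323 + 5 \left(-544\right) = 323 - 2720 = -2397$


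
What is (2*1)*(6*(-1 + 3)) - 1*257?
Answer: -233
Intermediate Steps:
(2*1)*(6*(-1 + 3)) - 1*257 = 2*(6*2) - 257 = 2*12 - 257 = 24 - 257 = -233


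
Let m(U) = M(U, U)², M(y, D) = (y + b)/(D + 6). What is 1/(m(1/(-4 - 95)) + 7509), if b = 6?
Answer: 1/7510 ≈ 0.00013316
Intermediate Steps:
M(y, D) = (6 + y)/(6 + D) (M(y, D) = (y + 6)/(D + 6) = (6 + y)/(6 + D))
m(U) = 1 (m(U) = ((6 + U)/(6 + U))² = 1² = 1)
1/(m(1/(-4 - 95)) + 7509) = 1/(1 + 7509) = 1/7510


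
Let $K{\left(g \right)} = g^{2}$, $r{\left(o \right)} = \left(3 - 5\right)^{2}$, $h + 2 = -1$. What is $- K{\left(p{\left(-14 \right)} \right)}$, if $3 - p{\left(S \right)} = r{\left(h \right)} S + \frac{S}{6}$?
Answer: $- \frac{33856}{9} \approx -3761.8$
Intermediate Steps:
$h = -3$ ($h = -2 - 1 = -3$)
$r{\left(o \right)} = 4$ ($r{\left(o \right)} = \left(-2\right)^{2} = 4$)
$p{\left(S \right)} = 3 - \frac{25 S}{6}$ ($p{\left(S \right)} = 3 - \left(4 S + \frac{S}{6}\right) = 3 - \frac{25 S}{6}$)
$- K{\left(p{\left(-14 \right)} \right)} = - \left(3 - - \frac{175}{3}\right)^{2} = - \left(3 + \frac{175}{3}\right)^{2} = - \left(\frac{184}{3}\right)^{2} = \left(-1\right) \frac{33856}{9} = - \frac{33856}{9}$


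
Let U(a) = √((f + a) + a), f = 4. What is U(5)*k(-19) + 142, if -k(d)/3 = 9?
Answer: 142 - 27*√14 ≈ 40.975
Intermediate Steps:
k(d) = -27 (k(d) = -3*9 = -27)
U(a) = √(4 + 2*a) (U(a) = √((4 + a) + a) = √(4 + 2*a))
U(5)*k(-19) + 142 = √(4 + 2*5)*(-27) + 142 = √(4 + 10)*(-27) + 142 = √14*(-27) + 142 = -27*√14 + 142 = 142 - 27*√14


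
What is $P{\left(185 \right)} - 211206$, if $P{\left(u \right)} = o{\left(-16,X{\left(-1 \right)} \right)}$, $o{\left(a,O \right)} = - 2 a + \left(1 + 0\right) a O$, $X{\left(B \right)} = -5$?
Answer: $-211094$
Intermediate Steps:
$o{\left(a,O \right)} = - 2 a + O a$ ($o{\left(a,O \right)} = - 2 a + 1 a O = - 2 a + a O = - 2 a + O a$)
$P{\left(u \right)} = 112$ ($P{\left(u \right)} = - 16 \left(-2 - 5\right) = \left(-16\right) \left(-7\right) = 112$)
$P{\left(185 \right)} - 211206 = 112 - 211206 = -211094$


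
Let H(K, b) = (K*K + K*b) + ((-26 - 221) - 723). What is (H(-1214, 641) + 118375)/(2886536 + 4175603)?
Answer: 813027/7062139 ≈ 0.11512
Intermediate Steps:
H(K, b) = -970 + K² + K*b (H(K, b) = (K² + K*b) + (-247 - 723) = (K² + K*b) - 970 = -970 + K² + K*b)
(H(-1214, 641) + 118375)/(2886536 + 4175603) = ((-970 + (-1214)² - 1214*641) + 118375)/(2886536 + 4175603) = ((-970 + 1473796 - 778174) + 118375)/7062139 = (694652 + 118375)*(1/7062139) = 813027*(1/7062139) = 813027/7062139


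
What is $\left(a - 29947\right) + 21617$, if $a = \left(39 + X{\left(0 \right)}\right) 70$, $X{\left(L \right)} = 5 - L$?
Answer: $-5250$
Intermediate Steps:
$a = 3080$ ($a = \left(39 + \left(5 - 0\right)\right) 70 = \left(39 + \left(5 + 0\right)\right) 70 = \left(39 + 5\right) 70 = 44 \cdot 70 = 3080$)
$\left(a - 29947\right) + 21617 = \left(3080 - 29947\right) + 21617 = -26867 + 21617 = -5250$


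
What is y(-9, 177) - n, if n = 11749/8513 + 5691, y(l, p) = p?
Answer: -46952431/8513 ≈ -5515.4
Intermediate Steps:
n = 48459232/8513 (n = 11749*(1/8513) + 5691 = 11749/8513 + 5691 = 48459232/8513 ≈ 5692.4)
y(-9, 177) - n = 177 - 1*48459232/8513 = 177 - 48459232/8513 = -46952431/8513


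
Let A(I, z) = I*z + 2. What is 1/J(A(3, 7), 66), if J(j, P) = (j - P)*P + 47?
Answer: -1/2791 ≈ -0.00035829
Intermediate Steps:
A(I, z) = 2 + I*z
J(j, P) = 47 + P*(j - P) (J(j, P) = P*(j - P) + 47 = 47 + P*(j - P))
1/J(A(3, 7), 66) = 1/(47 - 1*66² + 66*(2 + 3*7)) = 1/(47 - 1*4356 + 66*(2 + 21)) = 1/(47 - 4356 + 66*23) = 1/(47 - 4356 + 1518) = 1/(-2791) = -1/2791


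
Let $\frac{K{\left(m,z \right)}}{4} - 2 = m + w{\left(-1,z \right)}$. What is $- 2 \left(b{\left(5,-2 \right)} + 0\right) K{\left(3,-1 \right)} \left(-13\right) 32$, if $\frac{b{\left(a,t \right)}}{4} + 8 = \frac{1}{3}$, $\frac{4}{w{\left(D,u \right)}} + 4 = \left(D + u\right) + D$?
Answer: $- \frac{9491456}{21} \approx -4.5197 \cdot 10^{5}$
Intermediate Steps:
$w{\left(D,u \right)} = \frac{4}{-4 + u + 2 D}$ ($w{\left(D,u \right)} = \frac{4}{-4 + \left(\left(D + u\right) + D\right)} = \frac{4}{-4 + \left(u + 2 D\right)} = \frac{4}{-4 + u + 2 D}$)
$b{\left(a,t \right)} = - \frac{92}{3}$ ($b{\left(a,t \right)} = -32 + \frac{4}{3} = - \frac{92}{3}$)
$K{\left(m,z \right)} = 8 + 4 m + \frac{16}{-6 + z}$ ($K{\left(m,z \right)} = 8 + 4 \left(m + \frac{4}{-4 + z + 2 \left(-1\right)}\right) = 8 + 4 \left(m + \frac{4}{-4 + z - 2}\right) = 8 + 4 \left(m + \frac{4}{-6 + z}\right) = 8 + \left(4 m + \frac{16}{-6 + z}\right) = 8 + 4 m + \frac{16}{-6 + z}$)
$- 2 \left(b{\left(5,-2 \right)} + 0\right) K{\left(3,-1 \right)} \left(-13\right) 32 = - 2 \left(- \frac{92}{3} + 0\right) \frac{4 \left(4 + \left(-6 - 1\right) \left(2 + 3\right)\right)}{-6 - 1} \left(-13\right) 32 = \left(-2\right) \left(- \frac{92}{3}\right) \frac{4 \left(4 - 35\right)}{-7} \left(-13\right) 32 = \frac{184 \cdot 4 \left(- \frac{1}{7}\right) \left(4 - 35\right)}{3} \left(-13\right) 32 = \frac{184 \cdot 4 \left(- \frac{1}{7}\right) \left(-31\right)}{3} \left(-13\right) 32 = \frac{184}{3} \cdot \frac{124}{7} \left(-13\right) 32 = \frac{22816}{21} \left(-13\right) 32 = \left(- \frac{296608}{21}\right) 32 = - \frac{9491456}{21}$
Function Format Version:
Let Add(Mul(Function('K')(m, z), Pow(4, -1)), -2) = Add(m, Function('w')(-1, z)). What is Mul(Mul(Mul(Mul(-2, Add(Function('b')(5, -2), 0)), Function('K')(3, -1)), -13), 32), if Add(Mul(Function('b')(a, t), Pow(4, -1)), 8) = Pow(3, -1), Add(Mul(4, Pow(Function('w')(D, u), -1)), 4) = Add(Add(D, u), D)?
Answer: Rational(-9491456, 21) ≈ -4.5197e+5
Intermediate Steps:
Function('w')(D, u) = Mul(4, Pow(Add(-4, u, Mul(2, D)), -1)) (Function('w')(D, u) = Mul(4, Pow(Add(-4, Add(Add(D, u), D)), -1)) = Mul(4, Pow(Add(-4, Add(u, Mul(2, D))), -1)) = Mul(4, Pow(Add(-4, u, Mul(2, D)), -1)))
Function('b')(a, t) = Rational(-92, 3) (Function('b')(a, t) = Add(-32, Mul(4, Pow(3, -1))) = Add(-32, Mul(4, Rational(1, 3))) = Add(-32, Rational(4, 3)) = Rational(-92, 3))
Function('K')(m, z) = Add(8, Mul(4, m), Mul(16, Pow(Add(-6, z), -1))) (Function('K')(m, z) = Add(8, Mul(4, Add(m, Mul(4, Pow(Add(-4, z, Mul(2, -1)), -1))))) = Add(8, Mul(4, Add(m, Mul(4, Pow(Add(-4, z, -2), -1))))) = Add(8, Mul(4, Add(m, Mul(4, Pow(Add(-6, z), -1))))) = Add(8, Add(Mul(4, m), Mul(16, Pow(Add(-6, z), -1)))) = Add(8, Mul(4, m), Mul(16, Pow(Add(-6, z), -1))))
Mul(Mul(Mul(Mul(-2, Add(Function('b')(5, -2), 0)), Function('K')(3, -1)), -13), 32) = Mul(Mul(Mul(Mul(-2, Add(Rational(-92, 3), 0)), Mul(4, Pow(Add(-6, -1), -1), Add(4, Mul(Add(-6, -1), Add(2, 3))))), -13), 32) = Mul(Mul(Mul(Mul(-2, Rational(-92, 3)), Mul(4, Pow(-7, -1), Add(4, Mul(-7, 5)))), -13), 32) = Mul(Mul(Mul(Rational(184, 3), Mul(4, Rational(-1, 7), Add(4, -35))), -13), 32) = Mul(Mul(Mul(Rational(184, 3), Mul(4, Rational(-1, 7), -31)), -13), 32) = Mul(Mul(Mul(Rational(184, 3), Rational(124, 7)), -13), 32) = Mul(Mul(Rational(22816, 21), -13), 32) = Mul(Rational(-296608, 21), 32) = Rational(-9491456, 21)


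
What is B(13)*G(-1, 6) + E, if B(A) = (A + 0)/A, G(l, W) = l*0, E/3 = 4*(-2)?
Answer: -24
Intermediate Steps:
E = -24 (E = 3*(4*(-2)) = 3*(-8) = -24)
G(l, W) = 0
B(A) = 1 (B(A) = A/A = 1)
B(13)*G(-1, 6) + E = 1*0 - 24 = 0 - 24 = -24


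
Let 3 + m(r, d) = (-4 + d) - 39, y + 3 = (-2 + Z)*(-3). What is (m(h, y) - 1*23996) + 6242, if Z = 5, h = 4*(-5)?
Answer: -17812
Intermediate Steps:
h = -20
y = -12 (y = -3 + (-2 + 5)*(-3) = -3 + 3*(-3) = -3 - 9 = -12)
m(r, d) = -46 + d (m(r, d) = -3 + ((-4 + d) - 39) = -3 + (-43 + d) = -46 + d)
(m(h, y) - 1*23996) + 6242 = ((-46 - 12) - 1*23996) + 6242 = (-58 - 23996) + 6242 = -24054 + 6242 = -17812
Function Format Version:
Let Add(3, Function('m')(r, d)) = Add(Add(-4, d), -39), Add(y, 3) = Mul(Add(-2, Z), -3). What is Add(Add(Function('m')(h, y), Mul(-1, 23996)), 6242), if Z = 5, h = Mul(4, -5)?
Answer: -17812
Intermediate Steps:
h = -20
y = -12 (y = Add(-3, Mul(Add(-2, 5), -3)) = Add(-3, Mul(3, -3)) = Add(-3, -9) = -12)
Function('m')(r, d) = Add(-46, d) (Function('m')(r, d) = Add(-3, Add(Add(-4, d), -39)) = Add(-3, Add(-43, d)) = Add(-46, d))
Add(Add(Function('m')(h, y), Mul(-1, 23996)), 6242) = Add(Add(Add(-46, -12), Mul(-1, 23996)), 6242) = Add(Add(-58, -23996), 6242) = Add(-24054, 6242) = -17812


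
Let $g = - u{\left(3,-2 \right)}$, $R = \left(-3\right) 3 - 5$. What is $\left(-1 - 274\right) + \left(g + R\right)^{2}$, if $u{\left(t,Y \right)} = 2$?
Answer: $-19$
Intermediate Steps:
$R = -14$ ($R = -9 - 5 = -14$)
$g = -2$ ($g = \left(-1\right) 2 = -2$)
$\left(-1 - 274\right) + \left(g + R\right)^{2} = \left(-1 - 274\right) + \left(-2 - 14\right)^{2} = -275 + \left(-16\right)^{2} = -275 + 256 = -19$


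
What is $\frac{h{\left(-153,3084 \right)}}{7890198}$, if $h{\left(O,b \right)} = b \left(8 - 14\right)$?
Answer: $- \frac{3084}{1315033} \approx -0.0023452$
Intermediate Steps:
$h{\left(O,b \right)} = - 6 b$ ($h{\left(O,b \right)} = b \left(-6\right) = - 6 b$)
$\frac{h{\left(-153,3084 \right)}}{7890198} = \frac{\left(-6\right) 3084}{7890198} = \left(-18504\right) \frac{1}{7890198} = - \frac{3084}{1315033}$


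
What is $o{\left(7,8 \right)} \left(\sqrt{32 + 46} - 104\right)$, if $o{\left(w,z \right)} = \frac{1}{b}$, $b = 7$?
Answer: $- \frac{104}{7} + \frac{\sqrt{78}}{7} \approx -13.595$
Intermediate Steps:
$o{\left(w,z \right)} = \frac{1}{7}$
$o{\left(7,8 \right)} \left(\sqrt{32 + 46} - 104\right) = \frac{\sqrt{32 + 46} - 104}{7} = \frac{\sqrt{78} - 104}{7} = \frac{-104 + \sqrt{78}}{7} = - \frac{104}{7} + \frac{\sqrt{78}}{7}$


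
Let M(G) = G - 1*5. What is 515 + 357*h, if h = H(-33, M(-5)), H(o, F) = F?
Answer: -3055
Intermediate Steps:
M(G) = -5 + G (M(G) = G - 5 = -5 + G)
h = -10 (h = -5 - 5 = -10)
515 + 357*h = 515 + 357*(-10) = 515 - 3570 = -3055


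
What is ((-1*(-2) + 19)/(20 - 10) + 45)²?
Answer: 221841/100 ≈ 2218.4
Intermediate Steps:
((-1*(-2) + 19)/(20 - 10) + 45)² = ((2 + 19)/10 + 45)² = (21*(⅒) + 45)² = (21/10 + 45)² = (471/10)² = 221841/100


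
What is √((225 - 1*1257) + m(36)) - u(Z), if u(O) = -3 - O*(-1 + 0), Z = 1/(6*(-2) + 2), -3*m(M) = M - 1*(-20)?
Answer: 31/10 + 4*I*√591/3 ≈ 3.1 + 32.414*I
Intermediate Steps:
m(M) = -20/3 - M/3 (m(M) = -(M - 1*(-20))/3 = -(M + 20)/3 = -(20 + M)/3 = -20/3 - M/3)
Z = -⅒ (Z = 1/(-12 + 2) = 1/(-10) = -⅒ ≈ -0.10000)
u(O) = -3 + O (u(O) = -3 - O*(-1) = -3 - (-1)*O = -3 + O)
√((225 - 1*1257) + m(36)) - u(Z) = √((225 - 1*1257) + (-20/3 - ⅓*36)) - (-3 - ⅒) = √((225 - 1257) + (-20/3 - 12)) - 1*(-31/10) = √(-1032 - 56/3) + 31/10 = √(-3152/3) + 31/10 = 4*I*√591/3 + 31/10 = 31/10 + 4*I*√591/3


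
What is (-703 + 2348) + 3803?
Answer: 5448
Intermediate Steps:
(-703 + 2348) + 3803 = 1645 + 3803 = 5448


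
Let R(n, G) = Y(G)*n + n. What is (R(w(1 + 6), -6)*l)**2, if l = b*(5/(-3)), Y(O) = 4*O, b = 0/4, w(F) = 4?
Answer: 0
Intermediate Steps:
b = 0 (b = 0*(1/4) = 0)
R(n, G) = n + 4*G*n (R(n, G) = (4*G)*n + n = 4*G*n + n = n + 4*G*n)
l = 0 (l = 0*(5/(-3)) = 0*(5*(-1/3)) = 0*(-5/3) = 0)
(R(w(1 + 6), -6)*l)**2 = ((4*(1 + 4*(-6)))*0)**2 = ((4*(1 - 24))*0)**2 = ((4*(-23))*0)**2 = (-92*0)**2 = 0**2 = 0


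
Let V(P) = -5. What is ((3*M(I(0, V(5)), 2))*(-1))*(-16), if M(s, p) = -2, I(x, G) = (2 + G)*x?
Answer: -96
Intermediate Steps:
I(x, G) = x*(2 + G)
((3*M(I(0, V(5)), 2))*(-1))*(-16) = ((3*(-2))*(-1))*(-16) = -6*(-1)*(-16) = 6*(-16) = -96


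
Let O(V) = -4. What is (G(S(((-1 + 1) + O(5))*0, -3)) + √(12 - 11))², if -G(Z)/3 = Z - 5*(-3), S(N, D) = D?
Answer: 1225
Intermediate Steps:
G(Z) = -45 - 3*Z (G(Z) = -3*(Z - 5*(-3)) = -3*(Z + 15) = -3*(15 + Z) = -45 - 3*Z)
(G(S(((-1 + 1) + O(5))*0, -3)) + √(12 - 11))² = ((-45 - 3*(-3)) + √(12 - 11))² = ((-45 + 9) + √1)² = (-36 + 1)² = (-35)² = 1225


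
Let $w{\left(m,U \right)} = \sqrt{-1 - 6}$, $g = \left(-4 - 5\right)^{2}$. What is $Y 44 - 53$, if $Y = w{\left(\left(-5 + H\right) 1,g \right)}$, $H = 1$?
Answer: $-53 + 44 i \sqrt{7} \approx -53.0 + 116.41 i$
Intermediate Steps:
$g = 81$ ($g = \left(-9\right)^{2} = 81$)
$w{\left(m,U \right)} = i \sqrt{7}$ ($w{\left(m,U \right)} = \sqrt{-7} = i \sqrt{7}$)
$Y = i \sqrt{7} \approx 2.6458 i$
$Y 44 - 53 = i \sqrt{7} \cdot 44 - 53 = 44 i \sqrt{7} - 53 = -53 + 44 i \sqrt{7}$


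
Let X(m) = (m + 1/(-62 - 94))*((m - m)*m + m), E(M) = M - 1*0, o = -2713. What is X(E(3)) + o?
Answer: -140609/52 ≈ -2704.0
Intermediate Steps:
E(M) = M (E(M) = M + 0 = M)
X(m) = m*(-1/156 + m) (X(m) = (m + 1/(-156))*(0*m + m) = (m - 1/156)*(0 + m) = (-1/156 + m)*m = m*(-1/156 + m))
X(E(3)) + o = 3*(-1/156 + 3) - 2713 = 3*(467/156) - 2713 = 467/52 - 2713 = -140609/52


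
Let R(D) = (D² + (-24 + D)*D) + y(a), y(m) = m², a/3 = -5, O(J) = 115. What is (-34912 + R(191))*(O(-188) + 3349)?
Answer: 116705624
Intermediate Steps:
a = -15 (a = 3*(-5) = -15)
R(D) = 225 + D² + D*(-24 + D) (R(D) = (D² + (-24 + D)*D) + (-15)² = (D² + D*(-24 + D)) + 225 = 225 + D² + D*(-24 + D))
(-34912 + R(191))*(O(-188) + 3349) = (-34912 + (225 - 24*191 + 2*191²))*(115 + 3349) = (-34912 + (225 - 4584 + 2*36481))*3464 = (-34912 + (225 - 4584 + 72962))*3464 = (-34912 + 68603)*3464 = 33691*3464 = 116705624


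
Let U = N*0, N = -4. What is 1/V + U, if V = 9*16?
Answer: 1/144 ≈ 0.0069444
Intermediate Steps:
V = 144
U = 0 (U = -4*0 = 0)
1/V + U = 1/144 + 0 = 1/144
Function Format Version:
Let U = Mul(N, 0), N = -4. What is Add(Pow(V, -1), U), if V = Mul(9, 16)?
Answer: Rational(1, 144) ≈ 0.0069444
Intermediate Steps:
V = 144
U = 0 (U = Mul(-4, 0) = 0)
Add(Pow(V, -1), U) = Add(Pow(144, -1), 0) = Add(Rational(1, 144), 0) = Rational(1, 144)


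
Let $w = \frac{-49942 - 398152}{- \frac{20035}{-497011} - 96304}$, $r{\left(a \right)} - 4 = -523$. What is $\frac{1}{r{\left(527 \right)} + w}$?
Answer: $- \frac{47864127309}{24618774426337} \approx -0.0019442$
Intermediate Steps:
$r{\left(a \right)} = -519$ ($r{\left(a \right)} = 4 - 523 = -519$)
$w = \frac{222707647034}{47864127309}$ ($w = - \frac{448094}{\left(-20035\right) \left(- \frac{1}{497011}\right) - 96304} = - \frac{448094}{\frac{20035}{497011} - 96304} = - \frac{448094}{- \frac{47864127309}{497011}} = \left(-448094\right) \left(- \frac{497011}{47864127309}\right) = \frac{222707647034}{47864127309} \approx 4.6529$)
$\frac{1}{r{\left(527 \right)} + w} = \frac{1}{-519 + \frac{222707647034}{47864127309}} = \frac{1}{- \frac{24618774426337}{47864127309}} = - \frac{47864127309}{24618774426337}$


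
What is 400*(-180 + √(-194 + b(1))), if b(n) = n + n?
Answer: -72000 + 3200*I*√3 ≈ -72000.0 + 5542.6*I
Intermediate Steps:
b(n) = 2*n
400*(-180 + √(-194 + b(1))) = 400*(-180 + √(-194 + 2*1)) = 400*(-180 + √(-194 + 2)) = 400*(-180 + √(-192)) = 400*(-180 + 8*I*√3) = -72000 + 3200*I*√3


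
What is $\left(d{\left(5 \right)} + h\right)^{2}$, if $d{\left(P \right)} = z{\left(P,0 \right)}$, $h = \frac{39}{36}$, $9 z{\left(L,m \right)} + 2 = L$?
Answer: $\frac{289}{144} \approx 2.0069$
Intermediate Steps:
$z{\left(L,m \right)} = - \frac{2}{9} + \frac{L}{9}$
$h = \frac{13}{12}$ ($h = 39 \cdot \frac{1}{36} = \frac{13}{12} \approx 1.0833$)
$d{\left(P \right)} = - \frac{2}{9} + \frac{P}{9}$
$\left(d{\left(5 \right)} + h\right)^{2} = \left(\left(- \frac{2}{9} + \frac{1}{9} \cdot 5\right) + \frac{13}{12}\right)^{2} = \left(\left(- \frac{2}{9} + \frac{5}{9}\right) + \frac{13}{12}\right)^{2} = \left(\frac{1}{3} + \frac{13}{12}\right)^{2} = \left(\frac{17}{12}\right)^{2} = \frac{289}{144}$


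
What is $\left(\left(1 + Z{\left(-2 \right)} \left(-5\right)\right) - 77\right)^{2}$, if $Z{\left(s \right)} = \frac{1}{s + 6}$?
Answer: $\frac{95481}{16} \approx 5967.6$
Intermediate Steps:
$Z{\left(s \right)} = \frac{1}{6 + s}$
$\left(\left(1 + Z{\left(-2 \right)} \left(-5\right)\right) - 77\right)^{2} = \left(\left(1 + \frac{1}{6 - 2} \left(-5\right)\right) - 77\right)^{2} = \left(\left(1 + \frac{1}{4} \left(-5\right)\right) - 77\right)^{2} = \left(\left(1 - \frac{5}{4}\right) - 77\right)^{2} = \left(- \frac{1}{4} - 77\right)^{2} = \left(- \frac{309}{4}\right)^{2} = \frac{95481}{16}$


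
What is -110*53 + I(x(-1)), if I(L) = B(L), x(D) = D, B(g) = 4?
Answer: -5826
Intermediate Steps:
I(L) = 4
-110*53 + I(x(-1)) = -110*53 + 4 = -5830 + 4 = -5826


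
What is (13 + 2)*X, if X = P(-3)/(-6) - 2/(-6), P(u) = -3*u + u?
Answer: -10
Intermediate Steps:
P(u) = -2*u
X = -⅔ (X = -2*(-3)/(-6) - 2/(-6) = 6*(-⅙) - 2*(-⅙) = -1 + ⅓ = -⅔ ≈ -0.66667)
(13 + 2)*X = (13 + 2)*(-⅔) = 15*(-⅔) = -10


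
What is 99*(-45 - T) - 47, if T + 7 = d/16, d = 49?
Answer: -65795/16 ≈ -4112.2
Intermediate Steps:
T = -63/16 (T = -7 + 49/16 = -63/16 ≈ -3.9375)
99*(-45 - T) - 47 = 99*(-45 - 1*(-63/16)) - 47 = 99*(-45 + 63/16) - 47 = 99*(-657/16) - 47 = -65043/16 - 47 = -65795/16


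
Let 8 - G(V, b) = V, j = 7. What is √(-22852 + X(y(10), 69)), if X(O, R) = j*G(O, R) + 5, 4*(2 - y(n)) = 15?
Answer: I*√91115/2 ≈ 150.93*I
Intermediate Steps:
G(V, b) = 8 - V
y(n) = -7/4 (y(n) = 2 - ¼*15 = 2 - 15/4 = -7/4)
X(O, R) = 61 - 7*O (X(O, R) = 7*(8 - O) + 5 = (56 - 7*O) + 5 = 61 - 7*O)
√(-22852 + X(y(10), 69)) = √(-22852 + (61 - 7*(-7/4))) = √(-22852 + (61 + 49/4)) = √(-22852 + 293/4) = √(-91115/4) = I*√91115/2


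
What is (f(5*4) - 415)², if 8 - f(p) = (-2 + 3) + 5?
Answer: 170569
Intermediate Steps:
f(p) = 2 (f(p) = 8 - ((-2 + 3) + 5) = 8 - (1 + 5) = 8 - 1*6 = 8 - 6 = 2)
(f(5*4) - 415)² = (2 - 415)² = (-413)² = 170569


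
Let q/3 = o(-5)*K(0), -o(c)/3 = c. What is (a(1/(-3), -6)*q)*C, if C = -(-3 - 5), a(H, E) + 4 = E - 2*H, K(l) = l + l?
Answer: 0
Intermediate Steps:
o(c) = -3*c
K(l) = 2*l
a(H, E) = -4 + E - 2*H (a(H, E) = -4 + (E - 2*H) = -4 + E - 2*H)
C = 8 (C = -1*(-8) = 8)
q = 0 (q = 3*((-3*(-5))*(2*0)) = 3*(15*0) = 3*0 = 0)
(a(1/(-3), -6)*q)*C = ((-4 - 6 - 2/(-3))*0)*8 = ((-4 - 6 - 2*(-⅓))*0)*8 = ((-4 - 6 + ⅔)*0)*8 = -28/3*0*8 = 0*8 = 0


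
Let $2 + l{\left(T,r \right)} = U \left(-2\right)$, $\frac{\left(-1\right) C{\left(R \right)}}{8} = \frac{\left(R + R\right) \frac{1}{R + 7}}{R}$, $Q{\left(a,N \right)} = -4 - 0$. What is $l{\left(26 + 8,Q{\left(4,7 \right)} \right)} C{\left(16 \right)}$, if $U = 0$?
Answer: $\frac{32}{23} \approx 1.3913$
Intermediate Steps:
$Q{\left(a,N \right)} = -4$ ($Q{\left(a,N \right)} = -4 + 0 = -4$)
$C{\left(R \right)} = - \frac{16}{7 + R}$ ($C{\left(R \right)} = - 8 \frac{\left(R + R\right) \frac{1}{R + 7}}{R} = - 8 \frac{2 R \frac{1}{7 + R}}{R} = - 8 \frac{2}{7 + R} = - \frac{16}{7 + R}$)
$l{\left(T,r \right)} = -2$ ($l{\left(T,r \right)} = -2 + 0 \left(-2\right) = -2 + 0 = -2$)
$l{\left(26 + 8,Q{\left(4,7 \right)} \right)} C{\left(16 \right)} = - 2 \left(- \frac{16}{7 + 16}\right) = - 2 \left(- \frac{16}{23}\right) = - 2 \left(\left(-16\right) \frac{1}{23}\right) = \left(-2\right) \left(- \frac{16}{23}\right) = \frac{32}{23}$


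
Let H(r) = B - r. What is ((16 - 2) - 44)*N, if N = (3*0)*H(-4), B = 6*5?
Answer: 0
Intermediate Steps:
B = 30
H(r) = 30 - r
N = 0 (N = (3*0)*(30 - 1*(-4)) = 0*(30 + 4) = 0*34 = 0)
((16 - 2) - 44)*N = ((16 - 2) - 44)*0 = (14 - 44)*0 = -30*0 = 0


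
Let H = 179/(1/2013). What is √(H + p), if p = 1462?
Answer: √361789 ≈ 601.49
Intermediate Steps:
H = 360327 (H = 179/(1/2013) = 179*2013 = 360327)
√(H + p) = √(360327 + 1462) = √361789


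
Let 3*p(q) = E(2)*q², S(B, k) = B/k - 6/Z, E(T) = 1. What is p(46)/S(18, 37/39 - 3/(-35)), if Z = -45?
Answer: 7469480/185687 ≈ 40.226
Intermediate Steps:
S(B, k) = 2/15 + B/k (S(B, k) = B/k - 6/(-45) = B/k - 6*(-1/45) = B/k + 2/15 = 2/15 + B/k)
p(q) = q²/3 (p(q) = (1*q²)/3 = q²/3)
p(46)/S(18, 37/39 - 3/(-35)) = ((⅓)*46²)/(2/15 + 18/(37/39 - 3/(-35))) = ((⅓)*2116)/(2/15 + 18/(37*(1/39) - 3*(-1/35))) = 2116/(3*(2/15 + 18/(37/39 + 3/35))) = 2116/(3*(2/15 + 18/(1412/1365))) = 2116/(3*(2/15 + 18*(1365/1412))) = 2116/(3*(2/15 + 12285/706)) = 2116/(3*(185687/10590)) = (2116/3)*(10590/185687) = 7469480/185687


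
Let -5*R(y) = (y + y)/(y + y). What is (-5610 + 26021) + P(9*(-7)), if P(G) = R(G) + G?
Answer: 101739/5 ≈ 20348.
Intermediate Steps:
R(y) = -⅕ (R(y) = -(y + y)/(5*(y + y)) = -2*y/(5*(2*y)) = -2*y*1/(2*y)/5 = -⅕*1 = -⅕)
P(G) = -⅕ + G
(-5610 + 26021) + P(9*(-7)) = (-5610 + 26021) + (-⅕ + 9*(-7)) = 20411 + (-⅕ - 63) = 20411 - 316/5 = 101739/5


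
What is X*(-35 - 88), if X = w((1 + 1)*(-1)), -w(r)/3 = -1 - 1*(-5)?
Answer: 1476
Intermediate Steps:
w(r) = -12 (w(r) = -3*(-1 - 1*(-5)) = -3*(-1 + 5) = -3*4 = -12)
X = -12
X*(-35 - 88) = -12*(-35 - 88) = -12*(-123) = 1476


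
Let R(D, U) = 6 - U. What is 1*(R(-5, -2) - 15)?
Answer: -7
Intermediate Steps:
1*(R(-5, -2) - 15) = 1*((6 - 1*(-2)) - 15) = 1*((6 + 2) - 15) = 1*(8 - 15) = 1*(-7) = -7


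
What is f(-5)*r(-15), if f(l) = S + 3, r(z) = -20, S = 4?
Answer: -140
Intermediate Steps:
f(l) = 7 (f(l) = 4 + 3 = 7)
f(-5)*r(-15) = 7*(-20) = -140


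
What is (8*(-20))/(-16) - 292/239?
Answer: 2098/239 ≈ 8.7782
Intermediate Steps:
(8*(-20))/(-16) - 292/239 = -160*(-1/16) - 292*1/239 = 10 - 292/239 = 2098/239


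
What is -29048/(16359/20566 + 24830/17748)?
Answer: -47333374686/3575863 ≈ -13237.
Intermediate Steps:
-29048/(16359/20566 + 24830/17748) = -29048/(16359*(1/20566) + 24830*(1/17748)) = -29048/(2337/2938 + 12415/8874) = -29048/14303452/6517953 = -29048*6517953/14303452 = -47333374686/3575863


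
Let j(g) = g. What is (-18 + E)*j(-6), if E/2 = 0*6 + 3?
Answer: 72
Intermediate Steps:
E = 6 (E = 2*(0*6 + 3) = 2*(0 + 3) = 2*3 = 6)
(-18 + E)*j(-6) = (-18 + 6)*(-6) = -12*(-6) = 72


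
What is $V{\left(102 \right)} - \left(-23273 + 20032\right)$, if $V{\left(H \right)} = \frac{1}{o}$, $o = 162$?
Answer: $\frac{525043}{162} \approx 3241.0$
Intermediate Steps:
$V{\left(H \right)} = \frac{1}{162}$
$V{\left(102 \right)} - \left(-23273 + 20032\right) = \frac{1}{162} - \left(-23273 + 20032\right) = \frac{1}{162} - -3241 = \frac{1}{162} + 3241 = \frac{525043}{162}$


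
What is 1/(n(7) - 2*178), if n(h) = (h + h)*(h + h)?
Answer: -1/160 ≈ -0.0062500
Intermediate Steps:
n(h) = 4*h**2 (n(h) = (2*h)*(2*h) = 4*h**2)
1/(n(7) - 2*178) = 1/(4*7**2 - 2*178) = 1/(4*49 - 356) = 1/(196 - 356) = 1/(-160) = -1/160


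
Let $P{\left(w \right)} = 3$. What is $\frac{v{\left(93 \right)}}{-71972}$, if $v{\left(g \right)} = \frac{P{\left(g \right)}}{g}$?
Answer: $- \frac{1}{2231132} \approx -4.482 \cdot 10^{-7}$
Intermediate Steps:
$v{\left(g \right)} = \frac{3}{g}$
$\frac{v{\left(93 \right)}}{-71972} = \frac{3 \cdot \frac{1}{93}}{-71972} = 3 \cdot \frac{1}{93} \left(- \frac{1}{71972}\right) = \frac{1}{31} \left(- \frac{1}{71972}\right) = - \frac{1}{2231132}$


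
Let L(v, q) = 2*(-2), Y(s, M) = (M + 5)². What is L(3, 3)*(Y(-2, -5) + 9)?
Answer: -36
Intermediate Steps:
Y(s, M) = (5 + M)²
L(v, q) = -4
L(3, 3)*(Y(-2, -5) + 9) = -4*((5 - 5)² + 9) = -4*(0² + 9) = -4*(0 + 9) = -4*9 = -36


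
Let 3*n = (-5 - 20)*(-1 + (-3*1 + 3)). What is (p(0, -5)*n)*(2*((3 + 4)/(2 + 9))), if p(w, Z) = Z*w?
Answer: 0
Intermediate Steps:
n = 25/3 (n = ((-5 - 20)*(-1 + (-3*1 + 3)))/3 = (-25*(-1 + (-3 + 3)))/3 = (-25*(-1 + 0))/3 = (-25*(-1))/3 = (⅓)*25 = 25/3 ≈ 8.3333)
(p(0, -5)*n)*(2*((3 + 4)/(2 + 9))) = (-5*0*(25/3))*(2*((3 + 4)/(2 + 9))) = (0*(25/3))*(2*(7/11)) = 0*(2*(7*(1/11))) = 0*(2*(7/11)) = 0*(14/11) = 0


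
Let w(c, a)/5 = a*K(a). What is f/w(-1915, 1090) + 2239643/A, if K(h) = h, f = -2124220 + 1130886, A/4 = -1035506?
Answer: -4354753127379/6151423393000 ≈ -0.70793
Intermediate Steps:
A = -4142024 (A = 4*(-1035506) = -4142024)
f = -993334
w(c, a) = 5*a**2 (w(c, a) = 5*(a*a) = 5*a**2)
f/w(-1915, 1090) + 2239643/A = -993334/(5*1090**2) + 2239643/(-4142024) = -993334/(5*1188100) + 2239643*(-1/4142024) = -993334/5940500 - 2239643/4142024 = -993334*1/5940500 - 2239643/4142024 = -496667/2970250 - 2239643/4142024 = -4354753127379/6151423393000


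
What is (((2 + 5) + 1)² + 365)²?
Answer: 184041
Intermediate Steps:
(((2 + 5) + 1)² + 365)² = ((7 + 1)² + 365)² = (8² + 365)² = (64 + 365)² = 429² = 184041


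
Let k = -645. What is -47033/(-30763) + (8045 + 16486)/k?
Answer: -241436956/6614045 ≈ -36.504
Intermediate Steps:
-47033/(-30763) + (8045 + 16486)/k = -47033/(-30763) + (8045 + 16486)/(-645) = -47033*(-1/30763) + 24531*(-1/645) = 47033/30763 - 8177/215 = -241436956/6614045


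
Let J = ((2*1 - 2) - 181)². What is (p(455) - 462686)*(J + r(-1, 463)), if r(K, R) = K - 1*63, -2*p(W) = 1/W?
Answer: -1966697743131/130 ≈ -1.5128e+10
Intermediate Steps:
p(W) = -1/(2*W)
r(K, R) = -63 + K (r(K, R) = K - 63 = -63 + K)
J = 32761 (J = ((2 - 2) - 181)² = (0 - 181)² = (-181)² = 32761)
(p(455) - 462686)*(J + r(-1, 463)) = (-½/455 - 462686)*(32761 + (-63 - 1)) = (-½*1/455 - 462686)*(32761 - 64) = (-1/910 - 462686)*32697 = -421044261/910*32697 = -1966697743131/130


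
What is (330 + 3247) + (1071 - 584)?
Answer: 4064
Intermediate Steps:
(330 + 3247) + (1071 - 584) = 3577 + 487 = 4064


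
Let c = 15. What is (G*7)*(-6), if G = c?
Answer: -630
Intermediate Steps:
G = 15
(G*7)*(-6) = (15*7)*(-6) = 105*(-6) = -630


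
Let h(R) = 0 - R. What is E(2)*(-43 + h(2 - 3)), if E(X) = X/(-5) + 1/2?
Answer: -21/5 ≈ -4.2000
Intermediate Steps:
E(X) = ½ - X/5 (E(X) = X*(-⅕) + 1*(½) = -X/5 + ½ = ½ - X/5)
h(R) = -R
E(2)*(-43 + h(2 - 3)) = (½ - ⅕*2)*(-43 - (2 - 3)) = (½ - ⅖)*(-43 - 1*(-1)) = (-43 + 1)/10 = (⅒)*(-42) = -21/5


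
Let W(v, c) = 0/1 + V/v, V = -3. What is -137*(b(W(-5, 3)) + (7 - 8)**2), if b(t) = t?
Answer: -1096/5 ≈ -219.20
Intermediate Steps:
W(v, c) = -3/v (W(v, c) = 0/1 - 3/v = 0*1 - 3/v = 0 - 3/v = -3/v)
-137*(b(W(-5, 3)) + (7 - 8)**2) = -137*(-3/(-5) + (7 - 8)**2) = -137*(-3*(-1/5) + (-1)**2) = -137*(3/5 + 1) = -137*8/5 = -1096/5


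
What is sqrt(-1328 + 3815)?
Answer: sqrt(2487) ≈ 49.870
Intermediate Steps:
sqrt(-1328 + 3815) = sqrt(2487)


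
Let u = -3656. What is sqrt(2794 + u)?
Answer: I*sqrt(862) ≈ 29.36*I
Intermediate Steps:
sqrt(2794 + u) = sqrt(2794 - 3656) = sqrt(-862) = I*sqrt(862)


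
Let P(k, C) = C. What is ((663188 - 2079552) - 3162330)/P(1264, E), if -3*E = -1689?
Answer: -4578694/563 ≈ -8132.7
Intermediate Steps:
E = 563 (E = -1/3*(-1689) = 563)
((663188 - 2079552) - 3162330)/P(1264, E) = ((663188 - 2079552) - 3162330)/563 = (-1416364 - 3162330)*(1/563) = -4578694*1/563 = -4578694/563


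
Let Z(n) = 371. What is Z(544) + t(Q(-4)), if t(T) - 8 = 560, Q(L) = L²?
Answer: 939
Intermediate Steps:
t(T) = 568 (t(T) = 8 + 560 = 568)
Z(544) + t(Q(-4)) = 371 + 568 = 939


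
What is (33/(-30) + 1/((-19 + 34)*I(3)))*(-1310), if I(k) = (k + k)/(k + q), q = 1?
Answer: 12445/9 ≈ 1382.8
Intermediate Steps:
I(k) = 2*k/(1 + k) (I(k) = (k + k)/(k + 1) = (2*k)/(1 + k) = 2*k/(1 + k))
(33/(-30) + 1/((-19 + 34)*I(3)))*(-1310) = (33/(-30) + 1/((-19 + 34)*((2*3/(1 + 3)))))*(-1310) = (33*(-1/30) + 1/(15*((2*3/4))))*(-1310) = (-11/10 + 1/(15*((2*3*(¼)))))*(-1310) = (-11/10 + 1/(15*(3/2)))*(-1310) = (-11/10 + (1/15)*(⅔))*(-1310) = (-11/10 + 2/45)*(-1310) = -19/18*(-1310) = 12445/9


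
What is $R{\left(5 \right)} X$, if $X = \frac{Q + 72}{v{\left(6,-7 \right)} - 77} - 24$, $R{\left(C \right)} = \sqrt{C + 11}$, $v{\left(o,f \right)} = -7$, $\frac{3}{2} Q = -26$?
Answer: $- \frac{6212}{63} \approx -98.603$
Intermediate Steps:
$Q = - \frac{52}{3}$ ($Q = \frac{2}{3} \left(-26\right) = - \frac{52}{3} \approx -17.333$)
$R{\left(C \right)} = \sqrt{11 + C}$
$X = - \frac{1553}{63}$ ($X = \frac{- \frac{52}{3} + 72}{-7 - 77} - 24 = \frac{164}{3 \left(-84\right)} - 24 = \frac{164}{3} \left(- \frac{1}{84}\right) - 24 = - \frac{41}{63} - 24 = - \frac{1553}{63} \approx -24.651$)
$R{\left(5 \right)} X = \sqrt{11 + 5} \left(- \frac{1553}{63}\right) = \sqrt{16} \left(- \frac{1553}{63}\right) = 4 \left(- \frac{1553}{63}\right) = - \frac{6212}{63}$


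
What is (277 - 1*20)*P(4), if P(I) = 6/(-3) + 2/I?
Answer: -771/2 ≈ -385.50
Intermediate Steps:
P(I) = -2 + 2/I (P(I) = 6*(-1/3) + 2/I = -2 + 2/I)
(277 - 1*20)*P(4) = (277 - 1*20)*(-2 + 2/4) = (277 - 20)*(-2 + 2*(1/4)) = 257*(-2 + 1/2) = 257*(-3/2) = -771/2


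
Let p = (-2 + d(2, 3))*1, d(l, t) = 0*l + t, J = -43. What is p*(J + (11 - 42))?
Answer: -74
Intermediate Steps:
d(l, t) = t (d(l, t) = 0 + t = t)
p = 1 (p = (-2 + 3)*1 = 1*1 = 1)
p*(J + (11 - 42)) = 1*(-43 + (11 - 42)) = 1*(-43 - 31) = 1*(-74) = -74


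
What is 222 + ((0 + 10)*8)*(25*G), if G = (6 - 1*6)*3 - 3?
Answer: -5778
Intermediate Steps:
G = -3 (G = (6 - 6)*3 - 3 = 0*3 - 3 = 0 - 3 = -3)
222 + ((0 + 10)*8)*(25*G) = 222 + ((0 + 10)*8)*(25*(-3)) = 222 + (10*8)*(-75) = 222 + 80*(-75) = 222 - 6000 = -5778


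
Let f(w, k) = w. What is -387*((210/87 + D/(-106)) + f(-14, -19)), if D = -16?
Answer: 6801912/1537 ≈ 4425.4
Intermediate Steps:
-387*((210/87 + D/(-106)) + f(-14, -19)) = -387*((210/87 - 16/(-106)) - 14) = -387*((210*(1/87) - 16*(-1/106)) - 14) = -387*((70/29 + 8/53) - 14) = -387*(3942/1537 - 14) = -387*(-17576/1537) = 6801912/1537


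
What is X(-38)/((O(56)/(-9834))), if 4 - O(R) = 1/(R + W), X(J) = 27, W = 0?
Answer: -14869008/223 ≈ -66677.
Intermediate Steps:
O(R) = 4 - 1/R (O(R) = 4 - 1/(R + 0) = 4 - 1/R)
X(-38)/((O(56)/(-9834))) = 27/(((4 - 1/56)/(-9834))) = 27/(((4 - 1*1/56)*(-1/9834))) = 27/(((4 - 1/56)*(-1/9834))) = 27/(((223/56)*(-1/9834))) = 27/(-223/550704) = 27*(-550704/223) = -14869008/223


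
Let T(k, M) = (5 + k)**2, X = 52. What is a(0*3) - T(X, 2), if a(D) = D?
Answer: -3249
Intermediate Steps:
a(0*3) - T(X, 2) = 0*3 - (5 + 52)**2 = 0 - 1*57**2 = 0 - 1*3249 = 0 - 3249 = -3249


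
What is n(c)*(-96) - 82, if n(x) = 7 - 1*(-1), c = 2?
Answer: -850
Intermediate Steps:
n(x) = 8 (n(x) = 7 + 1 = 8)
n(c)*(-96) - 82 = 8*(-96) - 82 = -768 - 82 = -850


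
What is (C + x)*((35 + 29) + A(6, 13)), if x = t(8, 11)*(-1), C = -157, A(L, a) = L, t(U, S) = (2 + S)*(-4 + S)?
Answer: -17360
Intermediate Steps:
t(U, S) = (-4 + S)*(2 + S)
x = -91 (x = (-8 + 11**2 - 2*11)*(-1) = (-8 + 121 - 22)*(-1) = 91*(-1) = -91)
(C + x)*((35 + 29) + A(6, 13)) = (-157 - 91)*((35 + 29) + 6) = -248*(64 + 6) = -248*70 = -17360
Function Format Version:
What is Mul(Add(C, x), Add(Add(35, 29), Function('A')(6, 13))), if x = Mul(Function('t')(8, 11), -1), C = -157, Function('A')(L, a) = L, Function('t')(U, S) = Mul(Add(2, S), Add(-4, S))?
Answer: -17360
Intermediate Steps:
Function('t')(U, S) = Mul(Add(-4, S), Add(2, S))
x = -91 (x = Mul(Add(-8, Pow(11, 2), Mul(-2, 11)), -1) = Mul(Add(-8, 121, -22), -1) = Mul(91, -1) = -91)
Mul(Add(C, x), Add(Add(35, 29), Function('A')(6, 13))) = Mul(Add(-157, -91), Add(Add(35, 29), 6)) = Mul(-248, Add(64, 6)) = Mul(-248, 70) = -17360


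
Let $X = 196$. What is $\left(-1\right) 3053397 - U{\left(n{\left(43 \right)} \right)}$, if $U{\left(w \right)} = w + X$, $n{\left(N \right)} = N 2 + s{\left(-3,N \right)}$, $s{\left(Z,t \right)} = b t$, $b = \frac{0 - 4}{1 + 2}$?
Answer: $- \frac{9160865}{3} \approx -3.0536 \cdot 10^{6}$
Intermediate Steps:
$b = - \frac{4}{3} \approx -1.3333$
$s{\left(Z,t \right)} = - \frac{4 t}{3}$
$n{\left(N \right)} = \frac{2 N}{3}$ ($n{\left(N \right)} = N 2 - \frac{4 N}{3} = 2 N - \frac{4 N}{3} = \frac{2 N}{3}$)
$U{\left(w \right)} = 196 + w$ ($U{\left(w \right)} = w + 196 = 196 + w$)
$\left(-1\right) 3053397 - U{\left(n{\left(43 \right)} \right)} = \left(-1\right) 3053397 - \left(196 + \frac{2}{3} \cdot 43\right) = -3053397 - \left(196 + \frac{86}{3}\right) = -3053397 - \frac{674}{3} = - \frac{9160865}{3}$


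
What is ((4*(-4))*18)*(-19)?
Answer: 5472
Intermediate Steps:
((4*(-4))*18)*(-19) = -16*18*(-19) = -288*(-19) = 5472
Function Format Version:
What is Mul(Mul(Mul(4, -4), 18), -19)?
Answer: 5472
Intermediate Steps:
Mul(Mul(Mul(4, -4), 18), -19) = Mul(Mul(-16, 18), -19) = Mul(-288, -19) = 5472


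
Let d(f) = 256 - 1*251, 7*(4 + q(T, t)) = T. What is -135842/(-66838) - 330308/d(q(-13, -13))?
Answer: -11038223447/167095 ≈ -66060.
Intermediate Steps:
q(T, t) = -4 + T/7
d(f) = 5 (d(f) = 256 - 251 = 5)
-135842/(-66838) - 330308/d(q(-13, -13)) = -135842/(-66838) - 330308/5 = -135842*(-1/66838) - 330308*1/5 = 67921/33419 - 330308/5 = -11038223447/167095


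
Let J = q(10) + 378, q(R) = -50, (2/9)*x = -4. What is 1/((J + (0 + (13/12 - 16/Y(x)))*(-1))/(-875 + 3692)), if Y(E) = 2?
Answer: 33804/4019 ≈ 8.4110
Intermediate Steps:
x = -18 (x = (9/2)*(-4) = -18)
J = 328 (J = -50 + 378 = 328)
1/((J + (0 + (13/12 - 16/Y(x)))*(-1))/(-875 + 3692)) = 1/((328 + (0 + (13/12 - 16/2))*(-1))/(-875 + 3692)) = 1/((328 + (0 + (13*(1/12) - 16*½))*(-1))/2817) = 1/((328 + (0 + (13/12 - 8))*(-1))*(1/2817)) = 1/((328 + (0 - 83/12)*(-1))*(1/2817)) = 1/((328 - 83/12*(-1))*(1/2817)) = 1/((328 + 83/12)*(1/2817)) = 1/((4019/12)*(1/2817)) = 1/(4019/33804) = 33804/4019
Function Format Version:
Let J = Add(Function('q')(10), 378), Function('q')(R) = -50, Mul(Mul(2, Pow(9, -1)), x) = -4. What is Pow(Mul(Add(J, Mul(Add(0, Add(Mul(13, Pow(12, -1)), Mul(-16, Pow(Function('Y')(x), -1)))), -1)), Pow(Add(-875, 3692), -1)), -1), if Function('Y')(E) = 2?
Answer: Rational(33804, 4019) ≈ 8.4110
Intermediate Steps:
x = -18 (x = Mul(Rational(9, 2), -4) = -18)
J = 328 (J = Add(-50, 378) = 328)
Pow(Mul(Add(J, Mul(Add(0, Add(Mul(13, Pow(12, -1)), Mul(-16, Pow(Function('Y')(x), -1)))), -1)), Pow(Add(-875, 3692), -1)), -1) = Pow(Mul(Add(328, Mul(Add(0, Add(Mul(13, Pow(12, -1)), Mul(-16, Pow(2, -1)))), -1)), Pow(Add(-875, 3692), -1)), -1) = Pow(Mul(Add(328, Mul(Add(0, Add(Mul(13, Rational(1, 12)), Mul(-16, Rational(1, 2)))), -1)), Pow(2817, -1)), -1) = Pow(Mul(Add(328, Mul(Add(0, Add(Rational(13, 12), -8)), -1)), Rational(1, 2817)), -1) = Pow(Mul(Add(328, Mul(Add(0, Rational(-83, 12)), -1)), Rational(1, 2817)), -1) = Pow(Mul(Add(328, Mul(Rational(-83, 12), -1)), Rational(1, 2817)), -1) = Pow(Mul(Add(328, Rational(83, 12)), Rational(1, 2817)), -1) = Pow(Mul(Rational(4019, 12), Rational(1, 2817)), -1) = Pow(Rational(4019, 33804), -1) = Rational(33804, 4019)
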